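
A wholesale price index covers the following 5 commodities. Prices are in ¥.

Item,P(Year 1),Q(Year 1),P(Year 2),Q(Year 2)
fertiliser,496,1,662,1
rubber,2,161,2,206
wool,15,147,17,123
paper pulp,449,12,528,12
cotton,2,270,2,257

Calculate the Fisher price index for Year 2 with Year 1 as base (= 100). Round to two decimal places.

115.72

Laspeyres component (base-period weights):
ΣP(Year 2)Q(Year 1) = 662×1 + 2×161 + 17×147 + 528×12 + 2×270 = 662 + 322 + 2499 + 6336 + 540 = 10359
ΣP(Year 1)Q(Year 1) = 496×1 + 2×161 + 15×147 + 449×12 + 2×270 = 496 + 322 + 2205 + 5388 + 540 = 8951
L = 10359 / 8951 × 100 = 115.7301
Paasche component (current-period weights):
ΣP(Year 2)Q(Year 2) = 662×1 + 2×206 + 17×123 + 528×12 + 2×257 = 662 + 412 + 2091 + 6336 + 514 = 10015
ΣP(Year 1)Q(Year 2) = 496×1 + 2×206 + 15×123 + 449×12 + 2×257 = 496 + 412 + 1845 + 5388 + 514 = 8655
P = 10015 / 8655 × 100 = 115.7135
Fisher = √(L × P) = √(115.7301 × 115.7135) = 115.7218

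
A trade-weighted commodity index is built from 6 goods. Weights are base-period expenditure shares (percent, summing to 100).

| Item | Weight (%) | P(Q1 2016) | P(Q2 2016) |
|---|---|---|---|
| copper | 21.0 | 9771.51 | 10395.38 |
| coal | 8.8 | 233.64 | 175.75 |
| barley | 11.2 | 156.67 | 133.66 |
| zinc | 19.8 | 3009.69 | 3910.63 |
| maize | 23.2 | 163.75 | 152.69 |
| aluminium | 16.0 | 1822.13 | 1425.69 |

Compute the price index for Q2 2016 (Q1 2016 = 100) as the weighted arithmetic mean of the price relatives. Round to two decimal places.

98.39

copper: 21.0 × (10395.38/9771.51) = 21.0 × 1.063846 = 22.3408
coal: 8.8 × (175.75/233.64) = 8.8 × 0.752226 = 6.6196
barley: 11.2 × (133.66/156.67) = 11.2 × 0.853131 = 9.5551
zinc: 19.8 × (3910.63/3009.69) = 19.8 × 1.299346 = 25.7271
maize: 23.2 × (152.69/163.75) = 23.2 × 0.932458 = 21.6330
aluminium: 16.0 × (1425.69/1822.13) = 16.0 × 0.782430 = 12.5189
Index = Σ wᵢ·(p₁ᵢ/p₀ᵢ) = 22.3408 + 6.6196 + 9.5551 + 25.7271 + 21.6330 + 12.5189 = 98.3944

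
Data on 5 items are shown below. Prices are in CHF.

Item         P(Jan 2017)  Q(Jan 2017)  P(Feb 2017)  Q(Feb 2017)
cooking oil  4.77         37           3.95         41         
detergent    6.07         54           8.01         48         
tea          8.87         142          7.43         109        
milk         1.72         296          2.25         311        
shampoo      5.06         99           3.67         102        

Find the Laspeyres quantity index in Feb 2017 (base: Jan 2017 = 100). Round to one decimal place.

90.3

Laspeyres quantity index uses base-period prices as weights.
ΣP(Jan 2017)·Q(Feb 2017) = 4.77×41 + 6.07×48 + 8.87×109 + 1.72×311 + 5.06×102 = 195.57 + 291.36 + 966.83 + 534.92 + 516.12 = 2504.8
ΣP(Jan 2017)·Q(Jan 2017) = 4.77×37 + 6.07×54 + 8.87×142 + 1.72×296 + 5.06×99 = 176.49 + 327.78 + 1259.54 + 509.12 + 500.94 = 2773.87
Index = 2504.8 / 2773.87 × 100 = 90.2998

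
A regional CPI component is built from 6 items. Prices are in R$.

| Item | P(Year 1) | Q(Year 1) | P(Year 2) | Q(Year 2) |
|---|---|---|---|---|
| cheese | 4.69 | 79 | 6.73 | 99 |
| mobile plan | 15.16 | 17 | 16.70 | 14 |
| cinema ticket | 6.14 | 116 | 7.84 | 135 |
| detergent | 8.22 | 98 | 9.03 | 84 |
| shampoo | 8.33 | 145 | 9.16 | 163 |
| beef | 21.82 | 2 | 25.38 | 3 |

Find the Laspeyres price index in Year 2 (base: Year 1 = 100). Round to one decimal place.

Laspeyres price index uses base-period quantities as weights.
ΣP(Year 2)·Q(Year 1) = 6.73×79 + 16.70×17 + 7.84×116 + 9.03×98 + 9.16×145 + 25.38×2 = 531.67 + 283.9 + 909.44 + 884.94 + 1328.2 + 50.76 = 3988.91
ΣP(Year 1)·Q(Year 1) = 4.69×79 + 15.16×17 + 6.14×116 + 8.22×98 + 8.33×145 + 21.82×2 = 370.51 + 257.72 + 712.24 + 805.56 + 1207.85 + 43.64 = 3397.52
Index = 3988.91 / 3397.52 × 100 = 117.4065

117.4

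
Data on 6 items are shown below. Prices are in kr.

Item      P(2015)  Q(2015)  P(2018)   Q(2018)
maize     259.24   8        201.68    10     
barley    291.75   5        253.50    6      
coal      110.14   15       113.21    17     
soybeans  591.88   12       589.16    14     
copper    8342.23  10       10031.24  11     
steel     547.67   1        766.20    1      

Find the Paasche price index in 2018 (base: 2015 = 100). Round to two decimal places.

116.86

Paasche price index uses current-period quantities as weights.
ΣP(2018)·Q(2018) = 201.68×10 + 253.50×6 + 113.21×17 + 589.16×14 + 10031.24×11 + 766.20×1 = 2016.8 + 1521 + 1924.57 + 8248.24 + 110343.64 + 766.2 = 124820.45
ΣP(2015)·Q(2018) = 259.24×10 + 291.75×6 + 110.14×17 + 591.88×14 + 8342.23×11 + 547.67×1 = 2592.4 + 1750.5 + 1872.38 + 8286.32 + 91764.53 + 547.67 = 106813.8
Index = 124820.45 / 106813.8 × 100 = 116.8580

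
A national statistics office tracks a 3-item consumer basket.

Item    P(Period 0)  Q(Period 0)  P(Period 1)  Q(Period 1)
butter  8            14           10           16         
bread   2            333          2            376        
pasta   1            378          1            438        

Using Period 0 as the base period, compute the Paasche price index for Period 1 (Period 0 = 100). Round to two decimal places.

102.43

Paasche price index uses current-period quantities as weights.
ΣP(Period 1)·Q(Period 1) = 10×16 + 2×376 + 1×438 = 160 + 752 + 438 = 1350
ΣP(Period 0)·Q(Period 1) = 8×16 + 2×376 + 1×438 = 128 + 752 + 438 = 1318
Index = 1350 / 1318 × 100 = 102.4279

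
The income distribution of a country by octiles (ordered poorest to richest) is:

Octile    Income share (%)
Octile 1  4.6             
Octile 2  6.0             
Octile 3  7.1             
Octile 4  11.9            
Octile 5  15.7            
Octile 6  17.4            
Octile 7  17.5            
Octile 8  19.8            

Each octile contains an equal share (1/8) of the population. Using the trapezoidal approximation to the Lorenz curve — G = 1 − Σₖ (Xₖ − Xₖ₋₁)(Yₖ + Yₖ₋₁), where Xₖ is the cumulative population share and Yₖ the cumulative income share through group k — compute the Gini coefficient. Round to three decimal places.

0.248

Cumulative income shares Yₖ: 0.0460, 0.1060, 0.1770, 0.2960, 0.4530, 0.6270, 0.8020, 1.0000
Σ (Xₖ−Xₖ₋₁)(Yₖ+Yₖ₋₁) = (1/8)(0.0460+0.0000) + (1/8)(0.1060+0.0460) + (1/8)(0.1770+0.1060) + (1/8)(0.2960+0.1770) + (1/8)(0.4530+0.2960) + (1/8)(0.6270+0.4530) + (1/8)(0.8020+0.6270) + (1/8)(1.0000+0.8020)
  = 0.0057 + 0.0190 + 0.0354 + 0.0591 + 0.0936 + 0.1350 + 0.1786 + 0.2253 = 0.7518
G = 1 − 0.7518 = 0.2482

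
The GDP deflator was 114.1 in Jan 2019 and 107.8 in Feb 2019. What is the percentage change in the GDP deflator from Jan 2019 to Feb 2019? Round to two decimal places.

-5.52%

Change = (107.8 − 114.1) / 114.1 × 100
       = -6.3 / 114.1 × 100 = -5.5215%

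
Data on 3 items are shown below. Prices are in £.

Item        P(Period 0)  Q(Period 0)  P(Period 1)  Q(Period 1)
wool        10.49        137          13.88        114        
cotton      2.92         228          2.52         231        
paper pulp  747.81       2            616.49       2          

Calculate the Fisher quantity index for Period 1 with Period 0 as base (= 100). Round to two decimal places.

Laspeyres component (base-period weights):
ΣP(Period 0)Q(Period 1) = 10.49×114 + 2.92×231 + 747.81×2 = 1195.86 + 674.52 + 1495.62 = 3366
ΣP(Period 0)Q(Period 0) = 10.49×137 + 2.92×228 + 747.81×2 = 1437.13 + 665.76 + 1495.62 = 3598.51
L = 3366 / 3598.51 × 100 = 93.5387
Paasche component (current-period weights):
ΣP(Period 1)Q(Period 1) = 13.88×114 + 2.52×231 + 616.49×2 = 1582.32 + 582.12 + 1232.98 = 3397.42
ΣP(Period 1)Q(Period 0) = 13.88×137 + 2.52×228 + 616.49×2 = 1901.56 + 574.56 + 1232.98 = 3709.1
P = 3397.42 / 3709.1 × 100 = 91.5969
Fisher = √(L × P) = √(93.5387 × 91.5969) = 92.5627

92.56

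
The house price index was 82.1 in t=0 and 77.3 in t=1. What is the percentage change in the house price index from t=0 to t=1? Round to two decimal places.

-5.85%

Change = (77.3 − 82.1) / 82.1 × 100
       = -4.8 / 82.1 × 100 = -5.8465%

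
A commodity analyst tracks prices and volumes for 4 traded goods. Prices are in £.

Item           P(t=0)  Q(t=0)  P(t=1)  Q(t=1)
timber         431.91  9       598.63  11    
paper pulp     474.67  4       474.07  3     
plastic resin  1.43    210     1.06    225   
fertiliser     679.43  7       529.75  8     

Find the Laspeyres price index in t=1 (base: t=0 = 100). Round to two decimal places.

Laspeyres price index uses base-period quantities as weights.
ΣP(t=1)·Q(t=0) = 598.63×9 + 474.07×4 + 1.06×210 + 529.75×7 = 5387.67 + 1896.28 + 222.6 + 3708.25 = 11214.8
ΣP(t=0)·Q(t=0) = 431.91×9 + 474.67×4 + 1.43×210 + 679.43×7 = 3887.19 + 1898.68 + 300.3 + 4756.01 = 10842.18
Index = 11214.8 / 10842.18 × 100 = 103.4368

103.44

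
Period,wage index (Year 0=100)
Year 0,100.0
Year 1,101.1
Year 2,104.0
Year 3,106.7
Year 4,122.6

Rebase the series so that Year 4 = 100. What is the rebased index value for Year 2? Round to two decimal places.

84.83

Rebased(Year 2) = 104.0 / 122.6 × 100 = 84.8287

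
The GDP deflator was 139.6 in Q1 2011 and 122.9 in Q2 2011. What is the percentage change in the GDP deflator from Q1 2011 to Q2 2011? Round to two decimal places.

Change = (122.9 − 139.6) / 139.6 × 100
       = -16.7 / 139.6 × 100 = -11.9628%

-11.96%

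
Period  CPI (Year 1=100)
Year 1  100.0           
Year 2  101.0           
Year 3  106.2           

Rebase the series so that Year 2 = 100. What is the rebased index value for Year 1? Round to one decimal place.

99.0

Rebased(Year 1) = 100.0 / 101.0 × 100 = 99.0099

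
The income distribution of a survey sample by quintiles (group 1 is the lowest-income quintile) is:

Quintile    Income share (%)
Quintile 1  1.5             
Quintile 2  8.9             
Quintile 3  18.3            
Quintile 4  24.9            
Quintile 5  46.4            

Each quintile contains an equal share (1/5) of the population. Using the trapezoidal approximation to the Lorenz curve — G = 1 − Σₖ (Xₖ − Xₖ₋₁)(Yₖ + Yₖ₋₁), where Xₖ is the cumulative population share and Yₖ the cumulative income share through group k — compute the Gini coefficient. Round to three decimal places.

0.423

Cumulative income shares Yₖ: 0.0150, 0.1040, 0.2870, 0.5360, 1.0000
Σ (Xₖ−Xₖ₋₁)(Yₖ+Yₖ₋₁) = (1/5)(0.0150+0.0000) + (1/5)(0.1040+0.0150) + (1/5)(0.2870+0.1040) + (1/5)(0.5360+0.2870) + (1/5)(1.0000+0.5360)
  = 0.0030 + 0.0238 + 0.0782 + 0.1646 + 0.3072 = 0.5768
G = 1 − 0.5768 = 0.4232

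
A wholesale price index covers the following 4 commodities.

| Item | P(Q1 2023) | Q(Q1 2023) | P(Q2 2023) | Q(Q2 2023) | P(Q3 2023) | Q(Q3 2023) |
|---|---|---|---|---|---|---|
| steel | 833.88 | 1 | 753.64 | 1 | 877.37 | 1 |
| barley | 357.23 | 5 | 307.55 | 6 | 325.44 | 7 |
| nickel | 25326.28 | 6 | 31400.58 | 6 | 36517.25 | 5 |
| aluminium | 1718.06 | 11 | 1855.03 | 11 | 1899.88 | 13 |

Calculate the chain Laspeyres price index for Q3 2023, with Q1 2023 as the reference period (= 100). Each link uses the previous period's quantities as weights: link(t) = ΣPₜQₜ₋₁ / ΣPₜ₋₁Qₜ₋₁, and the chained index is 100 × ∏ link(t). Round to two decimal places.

139.78

Link Q1 2023→Q2 2023:
ΣP(Q2 2023)Q(Q1 2023) = 753.64×1 + 307.55×5 + 31400.58×6 + 1855.03×11 = 753.64 + 1537.75 + 188403.48 + 20405.33 = 211100.2
ΣP(Q1 2023)Q(Q1 2023) = 833.88×1 + 357.23×5 + 25326.28×6 + 1718.06×11 = 833.88 + 1786.15 + 151957.68 + 18898.66 = 173476.37
link = 211100.2/173476.37 = 1.216882
Link Q2 2023→Q3 2023:
ΣP(Q3 2023)Q(Q2 2023) = 877.37×1 + 325.44×6 + 36517.25×6 + 1899.88×11 = 877.37 + 1952.64 + 219103.5 + 20898.68 = 242832.19
ΣP(Q2 2023)Q(Q2 2023) = 753.64×1 + 307.55×6 + 31400.58×6 + 1855.03×11 = 753.64 + 1845.3 + 188403.48 + 20405.33 = 211407.75
link = 242832.19/211407.75 = 1.148644
Chained index = 100 × 1.216882 × 1.148644 = 139.7763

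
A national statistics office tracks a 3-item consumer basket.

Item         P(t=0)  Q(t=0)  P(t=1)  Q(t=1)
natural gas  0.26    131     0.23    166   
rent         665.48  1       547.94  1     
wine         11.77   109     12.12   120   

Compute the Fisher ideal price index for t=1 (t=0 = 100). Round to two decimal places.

96.00

Laspeyres component (base-period weights):
ΣP(t=1)Q(t=0) = 0.23×131 + 547.94×1 + 12.12×109 = 30.13 + 547.94 + 1321.08 = 1899.15
ΣP(t=0)Q(t=0) = 0.26×131 + 665.48×1 + 11.77×109 = 34.06 + 665.48 + 1282.93 = 1982.47
L = 1899.15 / 1982.47 × 100 = 95.7972
Paasche component (current-period weights):
ΣP(t=1)Q(t=1) = 0.23×166 + 547.94×1 + 12.12×120 = 38.18 + 547.94 + 1454.4 = 2040.52
ΣP(t=0)Q(t=1) = 0.26×166 + 665.48×1 + 11.77×120 = 43.16 + 665.48 + 1412.4 = 2121.04
P = 2040.52 / 2121.04 × 100 = 96.2037
Fisher = √(L × P) = √(95.7972 × 96.2037) = 96.0002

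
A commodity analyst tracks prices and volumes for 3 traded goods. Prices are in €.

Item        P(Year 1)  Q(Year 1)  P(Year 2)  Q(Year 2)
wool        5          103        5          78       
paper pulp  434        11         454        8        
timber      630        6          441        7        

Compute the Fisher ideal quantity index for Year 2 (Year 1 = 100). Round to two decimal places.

89.17

Laspeyres component (base-period weights):
ΣP(Year 1)Q(Year 2) = 5×78 + 434×8 + 630×7 = 390 + 3472 + 4410 = 8272
ΣP(Year 1)Q(Year 1) = 5×103 + 434×11 + 630×6 = 515 + 4774 + 3780 = 9069
L = 8272 / 9069 × 100 = 91.2118
Paasche component (current-period weights):
ΣP(Year 2)Q(Year 2) = 5×78 + 454×8 + 441×7 = 390 + 3632 + 3087 = 7109
ΣP(Year 2)Q(Year 1) = 5×103 + 454×11 + 441×6 = 515 + 4994 + 2646 = 8155
P = 7109 / 8155 × 100 = 87.1735
Fisher = √(L × P) = √(91.2118 × 87.1735) = 89.1698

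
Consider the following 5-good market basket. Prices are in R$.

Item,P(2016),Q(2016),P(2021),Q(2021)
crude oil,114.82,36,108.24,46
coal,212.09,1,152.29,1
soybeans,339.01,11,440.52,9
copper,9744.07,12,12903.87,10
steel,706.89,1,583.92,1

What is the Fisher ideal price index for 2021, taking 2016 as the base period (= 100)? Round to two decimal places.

130.37

Laspeyres component (base-period weights):
ΣP(2021)Q(2016) = 108.24×36 + 152.29×1 + 440.52×11 + 12903.87×12 + 583.92×1 = 3896.64 + 152.29 + 4845.72 + 154846.44 + 583.92 = 164325.01
ΣP(2016)Q(2016) = 114.82×36 + 212.09×1 + 339.01×11 + 9744.07×12 + 706.89×1 = 4133.52 + 212.09 + 3729.11 + 116928.84 + 706.89 = 125710.45
L = 164325.01 / 125710.45 × 100 = 130.7171
Paasche component (current-period weights):
ΣP(2021)Q(2021) = 108.24×46 + 152.29×1 + 440.52×9 + 12903.87×10 + 583.92×1 = 4979.04 + 152.29 + 3964.68 + 129038.7 + 583.92 = 138718.63
ΣP(2016)Q(2021) = 114.82×46 + 212.09×1 + 339.01×9 + 9744.07×10 + 706.89×1 = 5281.72 + 212.09 + 3051.09 + 97440.7 + 706.89 = 106692.49
P = 138718.63 / 106692.49 × 100 = 130.0172
Fisher = √(L × P) = √(130.7171 × 130.0172) = 130.3667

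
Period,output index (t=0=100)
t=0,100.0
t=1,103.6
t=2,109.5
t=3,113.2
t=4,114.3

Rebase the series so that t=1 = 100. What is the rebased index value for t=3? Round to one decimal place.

109.3

Rebased(t=3) = 113.2 / 103.6 × 100 = 109.2664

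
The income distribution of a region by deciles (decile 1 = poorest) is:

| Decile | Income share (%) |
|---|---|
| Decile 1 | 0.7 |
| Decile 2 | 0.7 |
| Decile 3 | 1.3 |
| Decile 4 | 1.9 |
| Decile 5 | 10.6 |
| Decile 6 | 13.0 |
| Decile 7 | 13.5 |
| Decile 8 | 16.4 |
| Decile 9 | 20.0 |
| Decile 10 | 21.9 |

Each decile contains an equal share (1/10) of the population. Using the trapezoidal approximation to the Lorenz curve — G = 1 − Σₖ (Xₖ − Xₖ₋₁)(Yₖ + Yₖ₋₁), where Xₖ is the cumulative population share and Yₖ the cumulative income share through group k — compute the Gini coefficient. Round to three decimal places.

0.439

Cumulative income shares Yₖ: 0.0070, 0.0140, 0.0270, 0.0460, 0.1520, 0.2820, 0.4170, 0.5810, 0.7810, 1.0000
Σ (Xₖ−Xₖ₋₁)(Yₖ+Yₖ₋₁) = (1/10)(0.0070+0.0000) + (1/10)(0.0140+0.0070) + (1/10)(0.0270+0.0140) + (1/10)(0.0460+0.0270) + (1/10)(0.1520+0.0460) + (1/10)(0.2820+0.1520) + (1/10)(0.4170+0.2820) + (1/10)(0.5810+0.4170) + (1/10)(0.7810+0.5810) + (1/10)(1.0000+0.7810)
  = 0.0007 + 0.0021 + 0.0041 + 0.0073 + 0.0198 + 0.0434 + 0.0699 + 0.0998 + 0.1362 + 0.1781 = 0.5614
G = 1 − 0.5614 = 0.4386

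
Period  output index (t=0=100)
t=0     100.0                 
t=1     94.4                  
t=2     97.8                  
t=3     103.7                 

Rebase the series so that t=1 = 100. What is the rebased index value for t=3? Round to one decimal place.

109.9

Rebased(t=3) = 103.7 / 94.4 × 100 = 109.8517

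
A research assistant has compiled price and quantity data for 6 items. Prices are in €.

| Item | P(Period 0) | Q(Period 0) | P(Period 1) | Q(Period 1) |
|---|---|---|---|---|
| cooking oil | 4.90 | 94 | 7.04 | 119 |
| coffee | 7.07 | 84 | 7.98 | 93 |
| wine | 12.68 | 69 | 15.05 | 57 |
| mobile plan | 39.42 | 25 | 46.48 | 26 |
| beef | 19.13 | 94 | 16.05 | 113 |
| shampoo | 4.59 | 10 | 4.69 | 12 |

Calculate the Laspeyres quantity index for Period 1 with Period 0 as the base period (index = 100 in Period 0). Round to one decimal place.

Laspeyres quantity index uses base-period prices as weights.
ΣP(Period 0)·Q(Period 1) = 4.90×119 + 7.07×93 + 12.68×57 + 39.42×26 + 19.13×113 + 4.59×12 = 583.1 + 657.51 + 722.76 + 1024.92 + 2161.69 + 55.08 = 5205.06
ΣP(Period 0)·Q(Period 0) = 4.90×94 + 7.07×84 + 12.68×69 + 39.42×25 + 19.13×94 + 4.59×10 = 460.6 + 593.88 + 874.92 + 985.5 + 1798.22 + 45.9 = 4759.02
Index = 5205.06 / 4759.02 × 100 = 109.3725

109.4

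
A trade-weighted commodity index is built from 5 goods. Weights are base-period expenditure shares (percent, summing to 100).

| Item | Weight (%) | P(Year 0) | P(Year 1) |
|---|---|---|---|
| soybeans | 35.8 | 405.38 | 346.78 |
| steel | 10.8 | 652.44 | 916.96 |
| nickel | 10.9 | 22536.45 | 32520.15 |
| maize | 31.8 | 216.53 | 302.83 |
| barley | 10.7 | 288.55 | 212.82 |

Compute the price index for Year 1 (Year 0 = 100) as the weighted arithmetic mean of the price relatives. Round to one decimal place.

113.9

soybeans: 35.8 × (346.78/405.38) = 35.8 × 0.855444 = 30.6249
steel: 10.8 × (916.96/652.44) = 10.8 × 1.405432 = 15.1787
nickel: 10.9 × (32520.15/22536.45) = 10.9 × 1.443002 = 15.7287
maize: 31.8 × (302.83/216.53) = 31.8 × 1.398559 = 44.4742
barley: 10.7 × (212.82/288.55) = 10.7 × 0.737550 = 7.8918
Index = Σ wᵢ·(p₁ᵢ/p₀ᵢ) = 30.6249 + 15.1787 + 15.7287 + 44.4742 + 7.8918 = 113.8983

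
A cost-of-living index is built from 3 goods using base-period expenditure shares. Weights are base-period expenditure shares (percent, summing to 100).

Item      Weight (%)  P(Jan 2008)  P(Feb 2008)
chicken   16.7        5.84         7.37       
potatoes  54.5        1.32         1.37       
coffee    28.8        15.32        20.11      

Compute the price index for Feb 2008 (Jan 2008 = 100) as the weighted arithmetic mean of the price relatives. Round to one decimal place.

115.4

chicken: 16.7 × (7.37/5.84) = 16.7 × 1.261986 = 21.0752
potatoes: 54.5 × (1.37/1.32) = 54.5 × 1.037879 = 56.5644
coffee: 28.8 × (20.11/15.32) = 28.8 × 1.312663 = 37.8047
Index = Σ wᵢ·(p₁ᵢ/p₀ᵢ) = 21.0752 + 56.5644 + 37.8047 = 115.4443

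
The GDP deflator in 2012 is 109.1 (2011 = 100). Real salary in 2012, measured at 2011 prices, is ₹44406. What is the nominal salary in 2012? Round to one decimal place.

48446.9

Nominal = Real × (Index/100) = 44406 × (109.1/100)
        = 44406 × 1.091 = 48446.9460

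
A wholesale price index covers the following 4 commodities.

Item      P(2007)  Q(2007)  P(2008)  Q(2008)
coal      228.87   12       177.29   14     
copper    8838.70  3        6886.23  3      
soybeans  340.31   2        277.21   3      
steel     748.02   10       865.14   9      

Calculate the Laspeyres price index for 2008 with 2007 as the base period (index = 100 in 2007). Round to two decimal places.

Laspeyres price index uses base-period quantities as weights.
ΣP(2008)·Q(2007) = 177.29×12 + 6886.23×3 + 277.21×2 + 865.14×10 = 2127.48 + 20658.69 + 554.42 + 8651.4 = 31991.99
ΣP(2007)·Q(2007) = 228.87×12 + 8838.70×3 + 340.31×2 + 748.02×10 = 2746.44 + 26516.1 + 680.62 + 7480.2 = 37423.36
Index = 31991.99 / 37423.36 × 100 = 85.4867

85.49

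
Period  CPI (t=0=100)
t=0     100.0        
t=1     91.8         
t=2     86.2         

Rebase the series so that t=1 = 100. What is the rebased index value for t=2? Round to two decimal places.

Rebased(t=2) = 86.2 / 91.8 × 100 = 93.8998

93.90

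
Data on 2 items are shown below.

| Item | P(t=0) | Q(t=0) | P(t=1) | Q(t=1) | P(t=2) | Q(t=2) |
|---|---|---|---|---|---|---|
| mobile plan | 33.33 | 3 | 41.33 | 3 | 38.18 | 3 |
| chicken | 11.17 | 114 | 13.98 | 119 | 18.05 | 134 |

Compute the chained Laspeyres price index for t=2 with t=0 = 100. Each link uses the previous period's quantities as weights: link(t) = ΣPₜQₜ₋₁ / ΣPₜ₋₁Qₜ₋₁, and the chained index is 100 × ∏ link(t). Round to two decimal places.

158.30

Link t=0→t=1:
ΣP(t=1)Q(t=0) = 41.33×3 + 13.98×114 = 123.99 + 1593.72 = 1717.71
ΣP(t=0)Q(t=0) = 33.33×3 + 11.17×114 = 99.99 + 1273.38 = 1373.37
link = 1717.71/1373.37 = 1.250726
Link t=1→t=2:
ΣP(t=2)Q(t=1) = 38.18×3 + 18.05×119 = 114.54 + 2147.95 = 2262.49
ΣP(t=1)Q(t=1) = 41.33×3 + 13.98×119 = 123.99 + 1663.62 = 1787.61
link = 2262.49/1787.61 = 1.265651
Chained index = 100 × 1.250726 × 1.265651 = 158.2983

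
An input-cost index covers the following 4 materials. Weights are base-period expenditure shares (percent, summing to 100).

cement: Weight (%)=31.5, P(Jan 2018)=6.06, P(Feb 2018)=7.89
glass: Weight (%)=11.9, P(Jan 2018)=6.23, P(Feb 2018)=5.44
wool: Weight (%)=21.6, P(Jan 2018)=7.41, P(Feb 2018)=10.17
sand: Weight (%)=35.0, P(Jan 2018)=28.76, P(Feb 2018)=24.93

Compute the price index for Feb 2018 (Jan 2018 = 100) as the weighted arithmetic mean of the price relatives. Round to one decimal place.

cement: 31.5 × (7.89/6.06) = 31.5 × 1.301980 = 41.0124
glass: 11.9 × (5.44/6.23) = 11.9 × 0.873194 = 10.3910
wool: 21.6 × (10.17/7.41) = 21.6 × 1.372470 = 29.6453
sand: 35.0 × (24.93/28.76) = 35.0 × 0.866829 = 30.3390
Index = Σ wᵢ·(p₁ᵢ/p₀ᵢ) = 41.0124 + 10.3910 + 29.6453 + 30.3390 = 111.3877

111.4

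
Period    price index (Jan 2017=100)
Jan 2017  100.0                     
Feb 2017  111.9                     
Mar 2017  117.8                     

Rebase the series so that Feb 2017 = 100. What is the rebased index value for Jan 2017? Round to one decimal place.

89.4

Rebased(Jan 2017) = 100.0 / 111.9 × 100 = 89.3655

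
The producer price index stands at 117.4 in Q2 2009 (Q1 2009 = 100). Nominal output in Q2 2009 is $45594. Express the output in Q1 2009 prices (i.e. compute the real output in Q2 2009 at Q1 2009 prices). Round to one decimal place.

38836.5

Real = Nominal ÷ (Index/100) = 45594 ÷ (117.4/100)
     = 45594 ÷ 1.174 = 38836.4566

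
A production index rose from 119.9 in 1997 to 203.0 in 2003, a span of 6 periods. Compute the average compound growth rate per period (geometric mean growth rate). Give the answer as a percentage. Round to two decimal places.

9.17%

Growth factor = (203.0/119.9)^(1/6) = (1.693078)^(1/6) = 1.091724
Growth rate = 1.091724 − 1 = 0.091724 = 9.1724%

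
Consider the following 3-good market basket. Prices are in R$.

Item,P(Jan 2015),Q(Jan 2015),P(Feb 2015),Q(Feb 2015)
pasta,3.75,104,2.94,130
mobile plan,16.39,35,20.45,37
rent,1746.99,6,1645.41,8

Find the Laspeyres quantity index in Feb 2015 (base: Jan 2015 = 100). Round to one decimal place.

Laspeyres quantity index uses base-period prices as weights.
ΣP(Jan 2015)·Q(Feb 2015) = 3.75×130 + 16.39×37 + 1746.99×8 = 487.5 + 606.43 + 13975.92 = 15069.85
ΣP(Jan 2015)·Q(Jan 2015) = 3.75×104 + 16.39×35 + 1746.99×6 = 390 + 573.65 + 10481.94 = 11445.59
Index = 15069.85 / 11445.59 × 100 = 131.6651

131.7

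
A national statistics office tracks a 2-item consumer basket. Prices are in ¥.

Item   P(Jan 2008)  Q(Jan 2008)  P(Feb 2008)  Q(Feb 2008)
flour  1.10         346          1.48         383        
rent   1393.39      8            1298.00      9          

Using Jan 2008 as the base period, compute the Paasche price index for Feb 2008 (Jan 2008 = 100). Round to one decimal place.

Paasche price index uses current-period quantities as weights.
ΣP(Feb 2008)·Q(Feb 2008) = 1.48×383 + 1298.00×9 = 566.84 + 11682 = 12248.84
ΣP(Jan 2008)·Q(Feb 2008) = 1.10×383 + 1393.39×9 = 421.3 + 12540.51 = 12961.81
Index = 12248.84 / 12961.81 × 100 = 94.4995

94.5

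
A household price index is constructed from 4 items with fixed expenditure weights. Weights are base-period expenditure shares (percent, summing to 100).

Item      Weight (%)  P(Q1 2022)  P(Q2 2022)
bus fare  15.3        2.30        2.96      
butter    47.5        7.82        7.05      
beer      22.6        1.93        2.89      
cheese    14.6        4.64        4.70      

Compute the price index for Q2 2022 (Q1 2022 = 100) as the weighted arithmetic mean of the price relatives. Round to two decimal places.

111.14

bus fare: 15.3 × (2.96/2.30) = 15.3 × 1.286957 = 19.6904
butter: 47.5 × (7.05/7.82) = 47.5 × 0.901535 = 42.8229
beer: 22.6 × (2.89/1.93) = 22.6 × 1.497409 = 33.8415
cheese: 14.6 × (4.70/4.64) = 14.6 × 1.012931 = 14.7888
Index = Σ wᵢ·(p₁ᵢ/p₀ᵢ) = 19.6904 + 42.8229 + 33.8415 + 14.7888 = 111.1436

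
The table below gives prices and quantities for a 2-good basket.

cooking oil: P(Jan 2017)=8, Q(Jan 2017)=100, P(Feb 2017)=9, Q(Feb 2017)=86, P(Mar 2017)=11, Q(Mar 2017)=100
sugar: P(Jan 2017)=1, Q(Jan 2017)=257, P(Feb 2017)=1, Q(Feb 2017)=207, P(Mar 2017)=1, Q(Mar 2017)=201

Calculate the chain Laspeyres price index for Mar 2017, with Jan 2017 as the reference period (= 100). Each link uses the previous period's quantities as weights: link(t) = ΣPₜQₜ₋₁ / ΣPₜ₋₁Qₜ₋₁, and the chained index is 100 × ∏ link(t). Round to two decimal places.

128.65

Link Jan 2017→Feb 2017:
ΣP(Feb 2017)Q(Jan 2017) = 9×100 + 1×257 = 900 + 257 = 1157
ΣP(Jan 2017)Q(Jan 2017) = 8×100 + 1×257 = 800 + 257 = 1057
link = 1157/1057 = 1.094607
Link Feb 2017→Mar 2017:
ΣP(Mar 2017)Q(Feb 2017) = 11×86 + 1×207 = 946 + 207 = 1153
ΣP(Feb 2017)Q(Feb 2017) = 9×86 + 1×207 = 774 + 207 = 981
link = 1153/981 = 1.175331
Chained index = 100 × 1.094607 × 1.175331 = 128.6526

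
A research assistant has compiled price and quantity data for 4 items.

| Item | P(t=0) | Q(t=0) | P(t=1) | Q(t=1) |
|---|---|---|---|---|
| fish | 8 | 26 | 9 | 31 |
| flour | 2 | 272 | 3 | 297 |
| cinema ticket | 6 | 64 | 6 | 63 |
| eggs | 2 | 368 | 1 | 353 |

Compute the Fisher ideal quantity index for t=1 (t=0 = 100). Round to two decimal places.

104.18

Laspeyres component (base-period weights):
ΣP(t=0)Q(t=1) = 8×31 + 2×297 + 6×63 + 2×353 = 248 + 594 + 378 + 706 = 1926
ΣP(t=0)Q(t=0) = 8×26 + 2×272 + 6×64 + 2×368 = 208 + 544 + 384 + 736 = 1872
L = 1926 / 1872 × 100 = 102.8846
Paasche component (current-period weights):
ΣP(t=1)Q(t=1) = 9×31 + 3×297 + 6×63 + 1×353 = 279 + 891 + 378 + 353 = 1901
ΣP(t=1)Q(t=0) = 9×26 + 3×272 + 6×64 + 1×368 = 234 + 816 + 384 + 368 = 1802
P = 1901 / 1802 × 100 = 105.4939
Fisher = √(L × P) = √(102.8846 × 105.4939) = 104.1811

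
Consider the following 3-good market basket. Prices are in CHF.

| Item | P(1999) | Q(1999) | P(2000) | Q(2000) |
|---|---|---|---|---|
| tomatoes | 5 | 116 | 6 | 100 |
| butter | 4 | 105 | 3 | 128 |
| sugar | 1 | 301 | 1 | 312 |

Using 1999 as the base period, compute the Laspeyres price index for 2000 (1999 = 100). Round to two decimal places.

Laspeyres price index uses base-period quantities as weights.
ΣP(2000)·Q(1999) = 6×116 + 3×105 + 1×301 = 696 + 315 + 301 = 1312
ΣP(1999)·Q(1999) = 5×116 + 4×105 + 1×301 = 580 + 420 + 301 = 1301
Index = 1312 / 1301 × 100 = 100.8455

100.85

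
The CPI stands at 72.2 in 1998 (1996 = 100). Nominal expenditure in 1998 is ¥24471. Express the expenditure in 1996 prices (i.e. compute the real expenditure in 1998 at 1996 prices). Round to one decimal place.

33893.4

Real = Nominal ÷ (Index/100) = 24471 ÷ (72.2/100)
     = 24471 ÷ 0.722 = 33893.3518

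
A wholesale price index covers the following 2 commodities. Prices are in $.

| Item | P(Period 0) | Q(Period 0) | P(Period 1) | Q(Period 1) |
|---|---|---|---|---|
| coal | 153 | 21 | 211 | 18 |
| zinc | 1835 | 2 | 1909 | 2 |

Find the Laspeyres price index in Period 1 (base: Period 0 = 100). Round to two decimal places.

119.85

Laspeyres price index uses base-period quantities as weights.
ΣP(Period 1)·Q(Period 0) = 211×21 + 1909×2 = 4431 + 3818 = 8249
ΣP(Period 0)·Q(Period 0) = 153×21 + 1835×2 = 3213 + 3670 = 6883
Index = 8249 / 6883 × 100 = 119.8460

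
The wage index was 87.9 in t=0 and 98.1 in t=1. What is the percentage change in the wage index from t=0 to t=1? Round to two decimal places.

11.60%

Change = (98.1 − 87.9) / 87.9 × 100
       = 10.2 / 87.9 × 100 = 11.6041%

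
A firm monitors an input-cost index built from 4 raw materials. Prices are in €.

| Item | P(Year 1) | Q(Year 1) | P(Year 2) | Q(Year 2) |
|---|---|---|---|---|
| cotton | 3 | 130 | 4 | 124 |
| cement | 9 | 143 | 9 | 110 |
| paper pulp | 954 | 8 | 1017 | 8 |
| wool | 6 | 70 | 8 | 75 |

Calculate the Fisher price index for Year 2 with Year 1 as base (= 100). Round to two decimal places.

Laspeyres component (base-period weights):
ΣP(Year 2)Q(Year 1) = 4×130 + 9×143 + 1017×8 + 8×70 = 520 + 1287 + 8136 + 560 = 10503
ΣP(Year 1)Q(Year 1) = 3×130 + 9×143 + 954×8 + 6×70 = 390 + 1287 + 7632 + 420 = 9729
L = 10503 / 9729 × 100 = 107.9556
Paasche component (current-period weights):
ΣP(Year 2)Q(Year 2) = 4×124 + 9×110 + 1017×8 + 8×75 = 496 + 990 + 8136 + 600 = 10222
ΣP(Year 1)Q(Year 2) = 3×124 + 9×110 + 954×8 + 6×75 = 372 + 990 + 7632 + 450 = 9444
P = 10222 / 9444 × 100 = 108.2380
Fisher = √(L × P) = √(107.9556 × 108.2380) = 108.0967

108.10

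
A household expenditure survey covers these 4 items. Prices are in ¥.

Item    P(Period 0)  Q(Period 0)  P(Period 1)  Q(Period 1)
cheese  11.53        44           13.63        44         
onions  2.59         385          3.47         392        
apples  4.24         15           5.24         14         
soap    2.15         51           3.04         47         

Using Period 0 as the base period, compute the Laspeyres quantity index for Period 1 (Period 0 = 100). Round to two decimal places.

Laspeyres quantity index uses base-period prices as weights.
ΣP(Period 0)·Q(Period 1) = 11.53×44 + 2.59×392 + 4.24×14 + 2.15×47 = 507.32 + 1015.28 + 59.36 + 101.05 = 1683.01
ΣP(Period 0)·Q(Period 0) = 11.53×44 + 2.59×385 + 4.24×15 + 2.15×51 = 507.32 + 997.15 + 63.6 + 109.65 = 1677.72
Index = 1683.01 / 1677.72 × 100 = 100.3153

100.32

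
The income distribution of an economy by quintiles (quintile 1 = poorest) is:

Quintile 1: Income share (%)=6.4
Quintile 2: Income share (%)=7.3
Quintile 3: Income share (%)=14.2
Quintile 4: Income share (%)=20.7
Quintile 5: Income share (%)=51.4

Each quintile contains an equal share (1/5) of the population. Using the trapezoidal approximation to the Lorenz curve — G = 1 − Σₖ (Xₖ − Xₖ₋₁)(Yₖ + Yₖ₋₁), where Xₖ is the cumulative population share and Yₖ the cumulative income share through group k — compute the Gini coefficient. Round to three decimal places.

Cumulative income shares Yₖ: 0.0640, 0.1370, 0.2790, 0.4860, 1.0000
Σ (Xₖ−Xₖ₋₁)(Yₖ+Yₖ₋₁) = (1/5)(0.0640+0.0000) + (1/5)(0.1370+0.0640) + (1/5)(0.2790+0.1370) + (1/5)(0.4860+0.2790) + (1/5)(1.0000+0.4860)
  = 0.0128 + 0.0402 + 0.0832 + 0.1530 + 0.2972 = 0.5864
G = 1 − 0.5864 = 0.4136

0.414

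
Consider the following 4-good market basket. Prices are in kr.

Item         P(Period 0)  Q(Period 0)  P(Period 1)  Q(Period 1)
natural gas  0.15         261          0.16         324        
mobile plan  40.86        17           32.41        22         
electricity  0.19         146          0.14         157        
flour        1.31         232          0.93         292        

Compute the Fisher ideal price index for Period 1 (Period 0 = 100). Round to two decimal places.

77.82

Laspeyres component (base-period weights):
ΣP(Period 1)Q(Period 0) = 0.16×261 + 32.41×17 + 0.14×146 + 0.93×232 = 41.76 + 550.97 + 20.44 + 215.76 = 828.93
ΣP(Period 0)Q(Period 0) = 0.15×261 + 40.86×17 + 0.19×146 + 1.31×232 = 39.15 + 694.62 + 27.74 + 303.92 = 1065.43
L = 828.93 / 1065.43 × 100 = 77.8024
Paasche component (current-period weights):
ΣP(Period 1)Q(Period 1) = 0.16×324 + 32.41×22 + 0.14×157 + 0.93×292 = 51.84 + 713.02 + 21.98 + 271.56 = 1058.4
ΣP(Period 0)Q(Period 1) = 0.15×324 + 40.86×22 + 0.19×157 + 1.31×292 = 48.6 + 898.92 + 29.83 + 382.52 = 1359.87
P = 1058.4 / 1359.87 × 100 = 77.8310
Fisher = √(L × P) = √(77.8024 × 77.8310) = 77.8167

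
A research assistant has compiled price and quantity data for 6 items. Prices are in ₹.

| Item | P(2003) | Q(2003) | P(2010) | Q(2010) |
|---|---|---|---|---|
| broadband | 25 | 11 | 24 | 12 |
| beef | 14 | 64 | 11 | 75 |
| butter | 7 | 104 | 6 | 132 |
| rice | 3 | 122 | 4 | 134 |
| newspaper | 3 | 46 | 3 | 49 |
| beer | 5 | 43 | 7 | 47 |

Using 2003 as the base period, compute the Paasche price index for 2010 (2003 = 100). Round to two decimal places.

Paasche price index uses current-period quantities as weights.
ΣP(2010)·Q(2010) = 24×12 + 11×75 + 6×132 + 4×134 + 3×49 + 7×47 = 288 + 825 + 792 + 536 + 147 + 329 = 2917
ΣP(2003)·Q(2010) = 25×12 + 14×75 + 7×132 + 3×134 + 3×49 + 5×47 = 300 + 1050 + 924 + 402 + 147 + 235 = 3058
Index = 2917 / 3058 × 100 = 95.3891

95.39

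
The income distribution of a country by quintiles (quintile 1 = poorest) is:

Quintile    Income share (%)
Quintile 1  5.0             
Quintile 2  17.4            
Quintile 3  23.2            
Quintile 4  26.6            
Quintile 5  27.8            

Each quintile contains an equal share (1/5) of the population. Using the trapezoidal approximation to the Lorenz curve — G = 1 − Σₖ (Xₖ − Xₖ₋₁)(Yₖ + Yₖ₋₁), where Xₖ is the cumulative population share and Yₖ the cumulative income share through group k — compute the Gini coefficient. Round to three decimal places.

Cumulative income shares Yₖ: 0.0500, 0.2240, 0.4560, 0.7220, 1.0000
Σ (Xₖ−Xₖ₋₁)(Yₖ+Yₖ₋₁) = (1/5)(0.0500+0.0000) + (1/5)(0.2240+0.0500) + (1/5)(0.4560+0.2240) + (1/5)(0.7220+0.4560) + (1/5)(1.0000+0.7220)
  = 0.0100 + 0.0548 + 0.1360 + 0.2356 + 0.3444 = 0.7808
G = 1 − 0.7808 = 0.2192

0.219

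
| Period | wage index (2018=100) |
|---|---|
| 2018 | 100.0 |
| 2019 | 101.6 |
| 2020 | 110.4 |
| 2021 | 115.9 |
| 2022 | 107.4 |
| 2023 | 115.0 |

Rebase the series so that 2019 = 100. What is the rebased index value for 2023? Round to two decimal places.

113.19

Rebased(2023) = 115.0 / 101.6 × 100 = 113.1890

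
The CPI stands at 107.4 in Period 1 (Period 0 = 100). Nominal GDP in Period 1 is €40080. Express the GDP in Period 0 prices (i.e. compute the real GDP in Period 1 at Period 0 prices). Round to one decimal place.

Real = Nominal ÷ (Index/100) = 40080 ÷ (107.4/100)
     = 40080 ÷ 1.074 = 37318.4358

37318.4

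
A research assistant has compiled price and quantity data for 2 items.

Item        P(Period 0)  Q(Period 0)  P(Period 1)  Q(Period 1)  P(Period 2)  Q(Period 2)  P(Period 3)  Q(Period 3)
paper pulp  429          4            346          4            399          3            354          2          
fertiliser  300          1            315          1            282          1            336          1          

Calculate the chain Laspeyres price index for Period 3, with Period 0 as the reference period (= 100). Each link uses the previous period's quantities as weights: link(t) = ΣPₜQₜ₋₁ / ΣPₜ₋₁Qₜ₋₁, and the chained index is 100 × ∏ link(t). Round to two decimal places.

88.05

Link Period 0→Period 1:
ΣP(Period 1)Q(Period 0) = 346×4 + 315×1 = 1384 + 315 = 1699
ΣP(Period 0)Q(Period 0) = 429×4 + 300×1 = 1716 + 300 = 2016
link = 1699/2016 = 0.842758
Link Period 1→Period 2:
ΣP(Period 2)Q(Period 1) = 399×4 + 282×1 = 1596 + 282 = 1878
ΣP(Period 1)Q(Period 1) = 346×4 + 315×1 = 1384 + 315 = 1699
link = 1878/1699 = 1.105356
Link Period 2→Period 3:
ΣP(Period 3)Q(Period 2) = 354×3 + 336×1 = 1062 + 336 = 1398
ΣP(Period 2)Q(Period 2) = 399×3 + 282×1 = 1197 + 282 = 1479
link = 1398/1479 = 0.945233
Chained index = 100 × 0.842758 × 1.105356 × 0.945233 = 88.0530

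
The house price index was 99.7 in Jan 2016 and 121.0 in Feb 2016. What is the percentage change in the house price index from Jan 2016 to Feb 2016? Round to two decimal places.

21.36%

Change = (121.0 − 99.7) / 99.7 × 100
       = 21.3 / 99.7 × 100 = 21.3641%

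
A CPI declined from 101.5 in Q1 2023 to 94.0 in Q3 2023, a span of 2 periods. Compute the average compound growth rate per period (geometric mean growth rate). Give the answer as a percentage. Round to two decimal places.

Growth factor = (94.0/101.5)^(1/2) = (0.926108)^(1/2) = 0.962345
Growth rate = 0.962345 − 1 = -0.037655 = -3.7655%

-3.77%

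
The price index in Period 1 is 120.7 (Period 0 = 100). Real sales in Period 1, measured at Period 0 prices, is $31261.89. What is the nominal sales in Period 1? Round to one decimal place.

Nominal = Real × (Index/100) = 31261.89 × (120.7/100)
        = 31261.89 × 1.207 = 37733.1012

37733.1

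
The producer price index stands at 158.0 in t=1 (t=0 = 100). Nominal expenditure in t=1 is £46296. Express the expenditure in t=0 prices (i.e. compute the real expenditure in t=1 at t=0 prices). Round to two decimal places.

29301.27

Real = Nominal ÷ (Index/100) = 46296 ÷ (158.0/100)
     = 46296 ÷ 1.580 = 29301.2658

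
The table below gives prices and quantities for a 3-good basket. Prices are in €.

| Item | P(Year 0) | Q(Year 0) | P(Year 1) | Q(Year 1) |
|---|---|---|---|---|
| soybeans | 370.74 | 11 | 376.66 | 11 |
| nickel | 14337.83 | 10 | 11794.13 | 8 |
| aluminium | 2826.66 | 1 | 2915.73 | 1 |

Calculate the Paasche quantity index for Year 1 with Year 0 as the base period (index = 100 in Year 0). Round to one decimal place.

Paasche quantity index uses current-period prices as weights.
ΣP(Year 1)·Q(Year 1) = 376.66×11 + 11794.13×8 + 2915.73×1 = 4143.26 + 94353.04 + 2915.73 = 101412.03
ΣP(Year 1)·Q(Year 0) = 376.66×11 + 11794.13×10 + 2915.73×1 = 4143.26 + 117941.3 + 2915.73 = 125000.29
Index = 101412.03 / 125000.29 × 100 = 81.1294

81.1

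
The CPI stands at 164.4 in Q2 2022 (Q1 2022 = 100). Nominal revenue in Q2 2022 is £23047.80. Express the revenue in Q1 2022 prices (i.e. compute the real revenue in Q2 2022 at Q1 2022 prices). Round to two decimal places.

Real = Nominal ÷ (Index/100) = 23047.80 ÷ (164.4/100)
     = 23047.80 ÷ 1.644 = 14019.3431

14019.34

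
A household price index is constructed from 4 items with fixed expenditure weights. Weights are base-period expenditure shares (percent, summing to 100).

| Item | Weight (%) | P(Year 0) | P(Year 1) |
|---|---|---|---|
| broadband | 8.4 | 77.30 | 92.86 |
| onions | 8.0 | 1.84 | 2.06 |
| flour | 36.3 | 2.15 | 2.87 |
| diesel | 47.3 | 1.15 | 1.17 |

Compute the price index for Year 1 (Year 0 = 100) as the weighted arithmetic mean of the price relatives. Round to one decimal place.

115.6

broadband: 8.4 × (92.86/77.30) = 8.4 × 1.201294 = 10.0909
onions: 8.0 × (2.06/1.84) = 8.0 × 1.119565 = 8.9565
flour: 36.3 × (2.87/2.15) = 36.3 × 1.334884 = 48.4563
diesel: 47.3 × (1.17/1.15) = 47.3 × 1.017391 = 48.1226
Index = Σ wᵢ·(p₁ᵢ/p₀ᵢ) = 10.0909 + 8.9565 + 48.4563 + 48.1226 = 115.6263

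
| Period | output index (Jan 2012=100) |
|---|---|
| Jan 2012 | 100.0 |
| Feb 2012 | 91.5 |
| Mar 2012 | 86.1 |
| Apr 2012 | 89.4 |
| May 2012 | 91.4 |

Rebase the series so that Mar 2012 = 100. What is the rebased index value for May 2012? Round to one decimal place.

106.2

Rebased(May 2012) = 91.4 / 86.1 × 100 = 106.1556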